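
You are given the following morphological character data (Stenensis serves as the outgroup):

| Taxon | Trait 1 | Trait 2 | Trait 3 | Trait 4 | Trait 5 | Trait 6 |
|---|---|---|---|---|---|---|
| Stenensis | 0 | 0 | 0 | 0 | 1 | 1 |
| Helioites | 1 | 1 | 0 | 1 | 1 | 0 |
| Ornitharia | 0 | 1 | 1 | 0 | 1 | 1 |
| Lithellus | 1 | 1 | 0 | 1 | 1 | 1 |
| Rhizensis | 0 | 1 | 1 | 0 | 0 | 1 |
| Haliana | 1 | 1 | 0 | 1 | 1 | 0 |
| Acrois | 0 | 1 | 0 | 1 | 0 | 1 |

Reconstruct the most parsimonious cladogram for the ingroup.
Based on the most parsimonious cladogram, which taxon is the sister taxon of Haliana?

Helioites

Character polarity is set by the outgroup: the derived state is whichever differs from the outgroup's state, so for Trait 5, Trait 6 the derived state is '0', and for the remaining characters it is '1'.
Trait 1: derived state '1' in Haliana, Helioites, and Lithellus only — synapomorphy for {Haliana, Helioites, Lithellus}.
Trait 2 (derived state '1') is shared by all ingroup taxa — unites the whole ingroup.
Trait 3 (derived state '1') is shared by Ornitharia and Rhizensis — a synapomorphy uniting that clade.
Only Acrois, Haliana, Helioites, and Lithellus show the derived state '1' for Trait 4, supporting them as a clade.
Trait 5 groups Acrois and Rhizensis, which is incompatible with the clades supported by the remaining characters; treating it as convergent (homoplasy) costs fewer steps than any alternative tree.
Trait 6 (derived state '0') is shared by Haliana and Helioites — a synapomorphy uniting that clade.
Most parsimonious ingroup topology: ((((Helioites,Haliana),Lithellus),Acrois),(Ornitharia,Rhizensis)).
Haliana and Helioites form a cherry on this tree, so they are sister taxa.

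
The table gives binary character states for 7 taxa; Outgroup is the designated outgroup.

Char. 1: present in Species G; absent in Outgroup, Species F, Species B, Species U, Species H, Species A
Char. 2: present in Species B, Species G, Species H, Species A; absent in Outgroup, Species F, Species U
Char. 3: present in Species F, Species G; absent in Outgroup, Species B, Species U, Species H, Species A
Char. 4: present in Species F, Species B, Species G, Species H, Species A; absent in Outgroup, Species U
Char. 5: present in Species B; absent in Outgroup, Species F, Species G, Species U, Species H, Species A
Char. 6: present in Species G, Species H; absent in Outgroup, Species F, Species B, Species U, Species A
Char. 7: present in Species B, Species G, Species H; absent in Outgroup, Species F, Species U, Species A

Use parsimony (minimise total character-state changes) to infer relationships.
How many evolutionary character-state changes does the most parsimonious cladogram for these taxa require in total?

The outgroup has state 'absent' for every character, so 'present' is the derived state throughout.
Char. 1 (derived state 'present') is unique to Species G (autapomorphy; uninformative for grouping).
Only Species A, Species B, Species G, and Species H show the derived state 'present' for Char. 2, supporting them as a clade.
Char. 3 (state 'present') occurs in Species F and Species G but conflicts with the nesting implied by the other characters — most parsimoniously interpreted as homoplasy.
Char. 4 (derived state 'present') is shared by Species A, Species B, Species F, Species G, and Species H — a synapomorphy uniting that clade.
Char. 5 (derived state 'present') is unique to Species B (autapomorphy; uninformative for grouping).
Only Species G and Species H show the derived state 'present' for Char. 6, supporting them as a clade.
Char. 7 (derived state 'present') is shared by Species B, Species G, and Species H — a synapomorphy uniting that clade.
Most parsimonious ingroup topology: ((Species F,((Species B,(Species G,Species H)),Species A)),Species U).
Changes per character on this tree: Char. 1: 1; Char. 2: 1; Char. 3: 2; Char. 4: 1; Char. 5: 1; Char. 6: 1; Char. 7: 1.
Total = 8.

8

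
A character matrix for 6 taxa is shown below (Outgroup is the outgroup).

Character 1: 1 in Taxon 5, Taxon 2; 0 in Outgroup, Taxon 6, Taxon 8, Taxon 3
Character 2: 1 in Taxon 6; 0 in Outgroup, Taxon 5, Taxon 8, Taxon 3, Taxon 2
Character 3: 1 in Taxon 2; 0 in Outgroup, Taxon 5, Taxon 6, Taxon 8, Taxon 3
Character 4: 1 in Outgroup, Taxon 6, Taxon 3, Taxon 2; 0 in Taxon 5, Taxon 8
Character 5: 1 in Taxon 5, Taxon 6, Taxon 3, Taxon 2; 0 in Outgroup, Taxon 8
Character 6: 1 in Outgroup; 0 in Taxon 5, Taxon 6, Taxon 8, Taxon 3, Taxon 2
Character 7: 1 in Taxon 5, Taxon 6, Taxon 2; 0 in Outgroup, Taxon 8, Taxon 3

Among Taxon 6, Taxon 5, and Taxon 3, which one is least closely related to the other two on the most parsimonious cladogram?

Character polarity is set by the outgroup: the derived state is whichever differs from the outgroup's state, so for Character 4, Character 6 the derived state is '0', and for the remaining characters it is '1'.
Character 1: derived state '1' in Taxon 2 and Taxon 5 only — synapomorphy for {Taxon 2, Taxon 5}.
Character 2 (derived state '1') is unique to Taxon 6 (autapomorphy; uninformative for grouping).
Character 3: derived state '1' in Taxon 2 only — an autapomorphy, so it tells us nothing about relationships among taxa.
Character 4 (state '0') occurs in Taxon 5 and Taxon 8 but conflicts with the nesting implied by the other characters — most parsimoniously interpreted as homoplasy.
Character 5: derived state '1' in Taxon 2, Taxon 3, Taxon 5, and Taxon 6 only — synapomorphy for {Taxon 2, Taxon 3, Taxon 5, Taxon 6}.
All ingroup taxa share the derived state '0' for Character 6; it defines the ingroup but does not resolve relationships within it.
Character 7 (derived state '1') is shared by Taxon 2, Taxon 5, and Taxon 6 — a synapomorphy uniting that clade.
Most parsimonious ingroup topology: ((((Taxon 5,Taxon 2),Taxon 6),Taxon 3),Taxon 8).
Taxon 6 and Taxon 5 share a more recent common ancestor with each other than either does with Taxon 3, so Taxon 3 is the least closely related of the three.

Taxon 3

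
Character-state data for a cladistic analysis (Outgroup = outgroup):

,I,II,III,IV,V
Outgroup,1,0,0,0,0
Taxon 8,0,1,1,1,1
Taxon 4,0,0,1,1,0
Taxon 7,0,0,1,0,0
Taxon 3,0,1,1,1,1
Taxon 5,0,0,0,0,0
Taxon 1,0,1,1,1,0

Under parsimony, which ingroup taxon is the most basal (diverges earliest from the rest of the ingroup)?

Character polarity is set by the outgroup: the derived state is whichever differs from the outgroup's state, so for I the derived state is '0', and for the remaining characters it is '1'.
I (derived state '0') is shared by all ingroup taxa — unites the whole ingroup.
Only Taxon 1, Taxon 3, and Taxon 8 show the derived state '1' for II, supporting them as a clade.
Only Taxon 1, Taxon 3, Taxon 4, Taxon 7, and Taxon 8 show the derived state '1' for III, supporting them as a clade.
IV: derived state '1' in Taxon 1, Taxon 3, Taxon 4, and Taxon 8 only — synapomorphy for {Taxon 1, Taxon 3, Taxon 4, Taxon 8}.
V: derived state '1' in Taxon 3 and Taxon 8 only — synapomorphy for {Taxon 3, Taxon 8}.
Most parsimonious ingroup topology: (((((Taxon 8,Taxon 3),Taxon 1),Taxon 4),Taxon 7),Taxon 5).
Taxon 5 is sister to the clade containing all other ingroup taxa, so it is the earliest-diverging (most basal) ingroup lineage.

Taxon 5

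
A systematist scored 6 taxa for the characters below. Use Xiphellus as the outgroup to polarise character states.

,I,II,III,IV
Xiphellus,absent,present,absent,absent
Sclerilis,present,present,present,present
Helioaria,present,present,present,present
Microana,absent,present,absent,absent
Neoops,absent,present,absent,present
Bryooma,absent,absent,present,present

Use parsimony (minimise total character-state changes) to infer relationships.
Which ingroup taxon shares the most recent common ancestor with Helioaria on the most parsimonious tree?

Sclerilis

Character polarity is set by the outgroup: the derived state is whichever differs from the outgroup's state, so for II the derived state is 'absent', and for the remaining characters it is 'present'.
I: derived state 'present' in Helioaria and Sclerilis only — synapomorphy for {Helioaria, Sclerilis}.
II (derived state 'absent') is unique to Bryooma (autapomorphy; uninformative for grouping).
III: derived state 'present' in Bryooma, Helioaria, and Sclerilis only — synapomorphy for {Bryooma, Helioaria, Sclerilis}.
IV: derived state 'present' in Bryooma, Helioaria, Neoops, and Sclerilis only — synapomorphy for {Bryooma, Helioaria, Neoops, Sclerilis}.
Most parsimonious ingroup topology: (Microana,(((Helioaria,Sclerilis),Bryooma),Neoops)).
Helioaria and Sclerilis form a cherry on this tree, so they are sister taxa.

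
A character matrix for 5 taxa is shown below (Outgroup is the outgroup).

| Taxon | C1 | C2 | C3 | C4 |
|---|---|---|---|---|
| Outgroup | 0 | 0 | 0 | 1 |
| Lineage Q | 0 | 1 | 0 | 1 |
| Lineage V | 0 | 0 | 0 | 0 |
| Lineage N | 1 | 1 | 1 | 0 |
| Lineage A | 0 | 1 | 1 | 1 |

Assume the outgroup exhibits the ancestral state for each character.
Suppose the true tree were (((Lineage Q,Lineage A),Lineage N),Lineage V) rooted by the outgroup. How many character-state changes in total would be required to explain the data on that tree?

6

Map each character onto (((Lineage Q,Lineage A),Lineage N),Lineage V) (rooted by Outgroup) and count the minimum state changes it requires (Fitch parsimony):
C1: 1; C2: 1; C3: 2; C4: 2.
Total tree length = 6.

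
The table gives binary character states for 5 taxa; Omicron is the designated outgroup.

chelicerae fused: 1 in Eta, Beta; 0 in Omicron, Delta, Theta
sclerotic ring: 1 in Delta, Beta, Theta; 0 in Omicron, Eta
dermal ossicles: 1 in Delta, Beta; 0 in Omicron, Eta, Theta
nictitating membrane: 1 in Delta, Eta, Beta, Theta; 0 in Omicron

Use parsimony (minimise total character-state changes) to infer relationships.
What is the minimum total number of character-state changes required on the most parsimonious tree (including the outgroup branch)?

5

The outgroup has state '0' for every character, so '1' is the derived state throughout.
chelicerae fused groups Beta and Eta, which is incompatible with the clades supported by the remaining characters; treating it as convergent (homoplasy) costs fewer steps than any alternative tree.
sclerotic ring (derived state '1') is shared by Beta, Delta, and Theta — a synapomorphy uniting that clade.
dermal ossicles: derived state '1' in Beta and Delta only — synapomorphy for {Beta, Delta}.
All ingroup taxa share the derived state '1' for nictitating membrane; it defines the ingroup but does not resolve relationships within it.
Most parsimonious ingroup topology: (Eta,(Theta,(Beta,Delta))).
Changes per character on this tree: chelicerae fused: 2; sclerotic ring: 1; dermal ossicles: 1; nictitating membrane: 1.
Total = 5.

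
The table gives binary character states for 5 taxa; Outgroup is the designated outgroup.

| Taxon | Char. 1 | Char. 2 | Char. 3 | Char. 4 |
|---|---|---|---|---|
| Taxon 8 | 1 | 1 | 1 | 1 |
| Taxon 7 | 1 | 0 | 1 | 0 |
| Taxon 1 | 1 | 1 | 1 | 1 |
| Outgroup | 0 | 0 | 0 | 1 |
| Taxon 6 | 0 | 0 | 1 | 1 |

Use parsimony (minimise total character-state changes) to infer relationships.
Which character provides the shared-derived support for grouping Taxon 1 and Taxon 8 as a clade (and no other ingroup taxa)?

Char. 2

Character polarity is set by the outgroup: the derived state is whichever differs from the outgroup's state, so for Char. 4 the derived state is '0', and for the remaining characters it is '1'.
Char. 1 (derived state '1') is shared by Taxon 1, Taxon 7, and Taxon 8 — a synapomorphy uniting that clade.
Char. 2 (derived state '1') is shared by Taxon 1 and Taxon 8 — a synapomorphy uniting that clade.
All ingroup taxa share the derived state '1' for Char. 3; it defines the ingroup but does not resolve relationships within it.
Char. 4 (derived state '0') is unique to Taxon 7 (autapomorphy; uninformative for grouping).
Most parsimonious ingroup topology: ((Taxon 7,(Taxon 8,Taxon 1)),Taxon 6).
The clade {Taxon 1, Taxon 8} is supported by Char. 2: its derived state '1' occurs in exactly those taxa and in no other taxon (including the outgroup).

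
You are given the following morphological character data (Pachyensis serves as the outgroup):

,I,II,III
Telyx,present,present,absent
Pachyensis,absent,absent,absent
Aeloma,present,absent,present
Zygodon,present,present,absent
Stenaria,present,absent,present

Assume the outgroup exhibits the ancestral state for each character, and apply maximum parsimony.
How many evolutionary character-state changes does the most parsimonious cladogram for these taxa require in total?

3

The outgroup has state 'absent' for every character, so 'present' is the derived state throughout.
I (derived state 'present') is shared by all ingroup taxa — unites the whole ingroup.
II (derived state 'present') is shared by Telyx and Zygodon — a synapomorphy uniting that clade.
III (derived state 'present') is shared by Aeloma and Stenaria — a synapomorphy uniting that clade.
Most parsimonious ingroup topology: ((Zygodon,Telyx),(Stenaria,Aeloma)).
Changes per character on this tree: I: 1; II: 1; III: 1.
Total = 3.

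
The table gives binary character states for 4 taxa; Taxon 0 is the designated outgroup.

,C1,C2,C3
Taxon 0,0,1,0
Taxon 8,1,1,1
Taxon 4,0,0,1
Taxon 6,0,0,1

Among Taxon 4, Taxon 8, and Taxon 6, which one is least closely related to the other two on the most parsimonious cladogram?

Taxon 8

Character polarity is set by the outgroup: the derived state is whichever differs from the outgroup's state, so for C2 the derived state is '0', and for the remaining characters it is '1'.
C1: derived state '1' in Taxon 8 only — an autapomorphy, so it tells us nothing about relationships among taxa.
C2: derived state '0' in Taxon 4 and Taxon 6 only — synapomorphy for {Taxon 4, Taxon 6}.
All ingroup taxa share the derived state '1' for C3; it defines the ingroup but does not resolve relationships within it.
Most parsimonious ingroup topology: (Taxon 8,(Taxon 4,Taxon 6)).
Taxon 4 and Taxon 6 share a more recent common ancestor with each other than either does with Taxon 8, so Taxon 8 is the least closely related of the three.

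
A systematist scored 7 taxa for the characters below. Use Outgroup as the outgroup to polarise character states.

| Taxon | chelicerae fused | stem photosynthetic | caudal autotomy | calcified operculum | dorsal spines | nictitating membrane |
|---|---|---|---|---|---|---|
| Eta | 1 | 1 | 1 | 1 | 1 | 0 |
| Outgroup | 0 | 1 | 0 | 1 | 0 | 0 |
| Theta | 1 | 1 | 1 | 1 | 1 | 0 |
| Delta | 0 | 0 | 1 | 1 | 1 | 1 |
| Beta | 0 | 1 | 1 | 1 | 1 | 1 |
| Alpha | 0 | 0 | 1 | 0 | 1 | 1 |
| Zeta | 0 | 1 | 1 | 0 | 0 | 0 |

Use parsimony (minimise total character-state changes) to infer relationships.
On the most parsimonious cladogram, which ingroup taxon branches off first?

Zeta

Character polarity is set by the outgroup: the derived state is whichever differs from the outgroup's state, so for stem photosynthetic, calcified operculum the derived state is '0', and for the remaining characters it is '1'.
chelicerae fused: derived state '1' in Eta and Theta only — synapomorphy for {Eta, Theta}.
stem photosynthetic (derived state '0') is shared by Alpha and Delta — a synapomorphy uniting that clade.
All ingroup taxa share the derived state '1' for caudal autotomy; it defines the ingroup but does not resolve relationships within it.
calcified operculum groups Alpha and Zeta, which is incompatible with the clades supported by the remaining characters; treating it as convergent (homoplasy) costs fewer steps than any alternative tree.
dorsal spines: derived state '1' in Alpha, Beta, Delta, Eta, and Theta only — synapomorphy for {Alpha, Beta, Delta, Eta, Theta}.
nictitating membrane (derived state '1') is shared by Alpha, Beta, and Delta — a synapomorphy uniting that clade.
Most parsimonious ingroup topology: ((((Alpha,Delta),Beta),(Eta,Theta)),Zeta).
Zeta is sister to the clade containing all other ingroup taxa, so it is the earliest-diverging (most basal) ingroup lineage.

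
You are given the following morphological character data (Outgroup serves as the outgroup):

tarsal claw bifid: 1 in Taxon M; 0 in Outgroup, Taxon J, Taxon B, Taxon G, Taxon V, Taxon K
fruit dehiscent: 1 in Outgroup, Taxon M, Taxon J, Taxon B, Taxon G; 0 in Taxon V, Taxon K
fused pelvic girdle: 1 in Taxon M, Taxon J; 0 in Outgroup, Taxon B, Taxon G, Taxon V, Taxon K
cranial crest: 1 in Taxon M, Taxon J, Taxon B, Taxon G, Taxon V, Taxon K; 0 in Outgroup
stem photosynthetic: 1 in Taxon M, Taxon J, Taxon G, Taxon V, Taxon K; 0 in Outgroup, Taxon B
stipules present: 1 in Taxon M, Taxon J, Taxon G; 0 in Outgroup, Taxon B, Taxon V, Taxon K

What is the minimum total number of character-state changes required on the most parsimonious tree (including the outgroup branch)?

Character polarity is set by the outgroup: the derived state is whichever differs from the outgroup's state, so for fruit dehiscent the derived state is '0', and for the remaining characters it is '1'.
tarsal claw bifid: derived state '1' in Taxon M only — an autapomorphy, so it tells us nothing about relationships among taxa.
Only Taxon K and Taxon V show the derived state '0' for fruit dehiscent, supporting them as a clade.
Only Taxon J and Taxon M show the derived state '1' for fused pelvic girdle, supporting them as a clade.
All ingroup taxa share the derived state '1' for cranial crest; it defines the ingroup but does not resolve relationships within it.
stem photosynthetic (derived state '1') is shared by Taxon G, Taxon J, Taxon K, Taxon M, and Taxon V — a synapomorphy uniting that clade.
Only Taxon G, Taxon J, and Taxon M show the derived state '1' for stipules present, supporting them as a clade.
Most parsimonious ingroup topology: ((((Taxon M,Taxon J),Taxon G),(Taxon V,Taxon K)),Taxon B).
Changes per character on this tree: tarsal claw bifid: 1; fruit dehiscent: 1; fused pelvic girdle: 1; cranial crest: 1; stem photosynthetic: 1; stipules present: 1.
Total = 6.

6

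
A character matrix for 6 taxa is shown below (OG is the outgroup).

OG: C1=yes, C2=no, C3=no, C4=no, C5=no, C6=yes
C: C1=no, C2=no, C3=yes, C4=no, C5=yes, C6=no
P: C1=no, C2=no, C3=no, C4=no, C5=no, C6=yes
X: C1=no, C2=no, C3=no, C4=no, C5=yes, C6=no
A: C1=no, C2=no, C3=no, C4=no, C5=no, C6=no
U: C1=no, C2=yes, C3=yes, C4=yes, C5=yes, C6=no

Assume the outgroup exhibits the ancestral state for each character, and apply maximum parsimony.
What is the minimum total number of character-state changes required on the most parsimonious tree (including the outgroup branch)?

Character polarity is set by the outgroup: the derived state is whichever differs from the outgroup's state, so for C1, C6 the derived state is 'no', and for the remaining characters it is 'yes'.
C1 (derived state 'no') is shared by all ingroup taxa — unites the whole ingroup.
C2: derived state 'yes' in U only — an autapomorphy, so it tells us nothing about relationships among taxa.
C3: derived state 'yes' in C and U only — synapomorphy for {C, U}.
C4 (derived state 'yes') is unique to U (autapomorphy; uninformative for grouping).
Only C, U, and X show the derived state 'yes' for C5, supporting them as a clade.
Only A, C, U, and X show the derived state 'no' for C6, supporting them as a clade.
Most parsimonious ingroup topology: ((((C,U),X),A),P).
Changes per character on this tree: C1: 1; C2: 1; C3: 1; C4: 1; C5: 1; C6: 1.
Total = 6.

6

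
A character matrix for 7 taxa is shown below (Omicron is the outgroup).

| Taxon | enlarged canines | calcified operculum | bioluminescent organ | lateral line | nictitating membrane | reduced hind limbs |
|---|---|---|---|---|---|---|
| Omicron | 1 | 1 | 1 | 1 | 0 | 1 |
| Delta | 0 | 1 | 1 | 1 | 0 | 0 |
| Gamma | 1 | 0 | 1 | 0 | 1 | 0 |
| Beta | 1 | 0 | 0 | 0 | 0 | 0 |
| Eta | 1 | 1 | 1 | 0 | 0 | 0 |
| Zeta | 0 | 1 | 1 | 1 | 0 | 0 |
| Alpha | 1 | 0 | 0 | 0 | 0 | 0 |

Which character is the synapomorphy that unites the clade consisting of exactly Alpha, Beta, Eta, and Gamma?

Character polarity is set by the outgroup: the derived state is whichever differs from the outgroup's state, so for enlarged canines, calcified operculum, bioluminescent organ, lateral line, reduced hind limbs the derived state is '0', and for the remaining characters it is '1'.
Only Delta and Zeta show the derived state '0' for enlarged canines, supporting them as a clade.
calcified operculum (derived state '0') is shared by Alpha, Beta, and Gamma — a synapomorphy uniting that clade.
bioluminescent organ: derived state '0' in Alpha and Beta only — synapomorphy for {Alpha, Beta}.
lateral line (derived state '0') is shared by Alpha, Beta, Eta, and Gamma — a synapomorphy uniting that clade.
nictitating membrane (derived state '1') is unique to Gamma (autapomorphy; uninformative for grouping).
reduced hind limbs (derived state '0') is shared by all ingroup taxa — unites the whole ingroup.
Most parsimonious ingroup topology: ((Delta,Zeta),((Gamma,(Beta,Alpha)),Eta)).
The clade {Alpha, Beta, Eta, Gamma} is supported by lateral line: its derived state '0' occurs in exactly those taxa and in no other taxon (including the outgroup).

lateral line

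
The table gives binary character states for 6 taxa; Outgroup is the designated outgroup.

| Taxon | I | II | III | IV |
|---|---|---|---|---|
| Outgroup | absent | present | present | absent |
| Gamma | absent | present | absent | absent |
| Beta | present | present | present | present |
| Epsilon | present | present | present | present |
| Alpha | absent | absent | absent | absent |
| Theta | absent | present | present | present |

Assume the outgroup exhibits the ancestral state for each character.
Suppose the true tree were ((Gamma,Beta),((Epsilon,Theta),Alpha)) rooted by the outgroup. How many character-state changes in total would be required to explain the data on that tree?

Map each character onto ((Gamma,Beta),((Epsilon,Theta),Alpha)) (rooted by Outgroup) and count the minimum state changes it requires (Fitch parsimony):
I: 2; II: 1; III: 2; IV: 2.
Total tree length = 7.

7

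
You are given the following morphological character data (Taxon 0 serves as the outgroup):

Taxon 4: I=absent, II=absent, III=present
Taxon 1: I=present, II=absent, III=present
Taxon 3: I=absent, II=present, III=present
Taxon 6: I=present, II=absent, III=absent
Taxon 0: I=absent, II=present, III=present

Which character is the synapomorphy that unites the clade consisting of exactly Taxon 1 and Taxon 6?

Character polarity is set by the outgroup: the derived state is whichever differs from the outgroup's state, so for II, III the derived state is 'absent', and for the remaining characters it is 'present'.
Only Taxon 1 and Taxon 6 show the derived state 'present' for I, supporting them as a clade.
Only Taxon 1, Taxon 4, and Taxon 6 show the derived state 'absent' for II, supporting them as a clade.
III: derived state 'absent' in Taxon 6 only — an autapomorphy, so it tells us nothing about relationships among taxa.
Most parsimonious ingroup topology: ((Taxon 4,(Taxon 6,Taxon 1)),Taxon 3).
The clade {Taxon 1, Taxon 6} is supported by I: its derived state 'present' occurs in exactly those taxa and in no other taxon (including the outgroup).

I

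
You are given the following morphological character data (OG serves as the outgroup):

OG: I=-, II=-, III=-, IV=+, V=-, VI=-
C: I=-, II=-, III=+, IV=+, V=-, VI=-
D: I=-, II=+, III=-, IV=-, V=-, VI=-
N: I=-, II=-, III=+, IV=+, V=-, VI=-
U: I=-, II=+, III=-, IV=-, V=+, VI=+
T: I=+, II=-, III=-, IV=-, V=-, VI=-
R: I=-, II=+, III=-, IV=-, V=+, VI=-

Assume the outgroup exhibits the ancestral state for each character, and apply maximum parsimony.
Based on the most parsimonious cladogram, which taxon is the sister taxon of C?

Character polarity is set by the outgroup: the derived state is whichever differs from the outgroup's state, so for IV the derived state is '-', and for the remaining characters it is '+'.
I: derived state '+' in T only — an autapomorphy, so it tells us nothing about relationships among taxa.
II: derived state '+' in D, R, and U only — synapomorphy for {D, R, U}.
Only C and N show the derived state '+' for III, supporting them as a clade.
IV (derived state '-') is shared by D, R, T, and U — a synapomorphy uniting that clade.
V: derived state '+' in R and U only — synapomorphy for {R, U}.
VI (derived state '+') is unique to U (autapomorphy; uninformative for grouping).
Most parsimonious ingroup topology: ((C,N),((D,(U,R)),T)).
C and N form a cherry on this tree, so they are sister taxa.

N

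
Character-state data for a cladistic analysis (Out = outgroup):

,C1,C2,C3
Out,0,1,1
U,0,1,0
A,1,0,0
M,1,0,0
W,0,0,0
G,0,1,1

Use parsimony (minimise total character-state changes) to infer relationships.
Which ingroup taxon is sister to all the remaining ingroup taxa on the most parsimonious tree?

G

Character polarity is set by the outgroup: the derived state is whichever differs from the outgroup's state, so for C2, C3 the derived state is '0', and for the remaining characters it is '1'.
C1 (derived state '1') is shared by A and M — a synapomorphy uniting that clade.
C2: derived state '0' in A, M, and W only — synapomorphy for {A, M, W}.
C3 (derived state '0') is shared by A, M, U, and W — a synapomorphy uniting that clade.
Most parsimonious ingroup topology: ((U,((A,M),W)),G).
G is sister to the clade containing all other ingroup taxa, so it is the earliest-diverging (most basal) ingroup lineage.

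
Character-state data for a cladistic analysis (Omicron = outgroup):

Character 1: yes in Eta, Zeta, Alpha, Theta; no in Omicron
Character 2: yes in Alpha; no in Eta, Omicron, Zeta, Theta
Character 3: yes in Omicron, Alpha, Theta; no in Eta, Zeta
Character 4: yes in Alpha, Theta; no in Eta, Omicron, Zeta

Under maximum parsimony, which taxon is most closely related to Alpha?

Character polarity is set by the outgroup: the derived state is whichever differs from the outgroup's state, so for Character 3 the derived state is 'no', and for the remaining characters it is 'yes'.
All ingroup taxa share the derived state 'yes' for Character 1; it defines the ingroup but does not resolve relationships within it.
Character 2: derived state 'yes' in Alpha only — an autapomorphy, so it tells us nothing about relationships among taxa.
Character 3 (derived state 'no') is shared by Eta and Zeta — a synapomorphy uniting that clade.
Only Alpha and Theta show the derived state 'yes' for Character 4, supporting them as a clade.
Most parsimonious ingroup topology: ((Eta,Zeta),(Alpha,Theta)).
Alpha and Theta form a cherry on this tree, so they are sister taxa.

Theta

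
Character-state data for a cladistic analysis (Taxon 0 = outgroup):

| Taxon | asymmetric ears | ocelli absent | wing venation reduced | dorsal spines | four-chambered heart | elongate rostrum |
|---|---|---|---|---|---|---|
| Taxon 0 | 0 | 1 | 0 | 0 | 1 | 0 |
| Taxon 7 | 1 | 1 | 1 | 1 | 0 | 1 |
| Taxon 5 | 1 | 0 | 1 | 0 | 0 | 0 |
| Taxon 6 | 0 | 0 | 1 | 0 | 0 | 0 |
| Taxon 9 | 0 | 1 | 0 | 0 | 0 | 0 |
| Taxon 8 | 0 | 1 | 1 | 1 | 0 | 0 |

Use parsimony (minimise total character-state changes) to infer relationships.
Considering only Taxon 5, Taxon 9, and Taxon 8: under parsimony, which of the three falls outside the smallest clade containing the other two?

Taxon 9

Character polarity is set by the outgroup: the derived state is whichever differs from the outgroup's state, so for ocelli absent, four-chambered heart the derived state is '0', and for the remaining characters it is '1'.
asymmetric ears groups Taxon 5 and Taxon 7, which is incompatible with the clades supported by the remaining characters; treating it as convergent (homoplasy) costs fewer steps than any alternative tree.
ocelli absent (derived state '0') is shared by Taxon 5 and Taxon 6 — a synapomorphy uniting that clade.
wing venation reduced (derived state '1') is shared by Taxon 5, Taxon 6, Taxon 7, and Taxon 8 — a synapomorphy uniting that clade.
dorsal spines (derived state '1') is shared by Taxon 7 and Taxon 8 — a synapomorphy uniting that clade.
All ingroup taxa share the derived state '0' for four-chambered heart; it defines the ingroup but does not resolve relationships within it.
elongate rostrum (derived state '1') is unique to Taxon 7 (autapomorphy; uninformative for grouping).
Most parsimonious ingroup topology: (((Taxon 7,Taxon 8),(Taxon 5,Taxon 6)),Taxon 9).
Taxon 8 and Taxon 5 share a more recent common ancestor with each other than either does with Taxon 9, so Taxon 9 is the least closely related of the three.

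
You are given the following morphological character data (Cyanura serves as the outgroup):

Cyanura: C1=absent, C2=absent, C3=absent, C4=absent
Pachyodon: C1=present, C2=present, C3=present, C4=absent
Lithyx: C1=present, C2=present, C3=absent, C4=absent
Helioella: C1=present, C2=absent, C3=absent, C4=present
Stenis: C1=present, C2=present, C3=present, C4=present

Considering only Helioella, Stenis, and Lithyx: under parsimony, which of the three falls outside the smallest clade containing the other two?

Helioella

The outgroup has state 'absent' for every character, so 'present' is the derived state throughout.
All ingroup taxa share the derived state 'present' for C1; it defines the ingroup but does not resolve relationships within it.
C2 (derived state 'present') is shared by Lithyx, Pachyodon, and Stenis — a synapomorphy uniting that clade.
C3 (derived state 'present') is shared by Pachyodon and Stenis — a synapomorphy uniting that clade.
C4 groups Helioella and Stenis, which is incompatible with the clades supported by the remaining characters; treating it as convergent (homoplasy) costs fewer steps than any alternative tree.
Most parsimonious ingroup topology: (((Pachyodon,Stenis),Lithyx),Helioella).
Stenis and Lithyx share a more recent common ancestor with each other than either does with Helioella, so Helioella is the least closely related of the three.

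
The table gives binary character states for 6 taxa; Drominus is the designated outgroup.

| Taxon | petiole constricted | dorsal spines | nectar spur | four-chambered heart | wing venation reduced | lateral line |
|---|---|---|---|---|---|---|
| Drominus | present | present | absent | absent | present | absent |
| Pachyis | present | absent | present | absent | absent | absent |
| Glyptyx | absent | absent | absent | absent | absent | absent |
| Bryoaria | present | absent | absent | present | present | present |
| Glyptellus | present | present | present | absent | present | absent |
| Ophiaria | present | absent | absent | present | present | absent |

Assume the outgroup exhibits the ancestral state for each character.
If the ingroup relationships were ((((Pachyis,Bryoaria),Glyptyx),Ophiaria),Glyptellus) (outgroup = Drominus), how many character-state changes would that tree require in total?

9

Map each character onto ((((Pachyis,Bryoaria),Glyptyx),Ophiaria),Glyptellus) (rooted by Drominus) and count the minimum state changes it requires (Fitch parsimony):
petiole constricted: 1; dorsal spines: 1; nectar spur: 2; four-chambered heart: 2; wing venation reduced: 2; lateral line: 1.
Total tree length = 9.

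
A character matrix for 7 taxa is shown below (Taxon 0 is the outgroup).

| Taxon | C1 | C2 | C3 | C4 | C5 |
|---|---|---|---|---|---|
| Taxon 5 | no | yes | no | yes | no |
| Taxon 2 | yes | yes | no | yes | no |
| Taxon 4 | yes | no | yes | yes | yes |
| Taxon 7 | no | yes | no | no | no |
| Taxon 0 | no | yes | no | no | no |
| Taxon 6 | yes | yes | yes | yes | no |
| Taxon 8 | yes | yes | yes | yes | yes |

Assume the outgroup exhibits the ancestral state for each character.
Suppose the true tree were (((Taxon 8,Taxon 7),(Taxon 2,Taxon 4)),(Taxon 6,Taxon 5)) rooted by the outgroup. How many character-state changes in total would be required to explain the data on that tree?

11

Map each character onto (((Taxon 8,Taxon 7),(Taxon 2,Taxon 4)),(Taxon 6,Taxon 5)) (rooted by Taxon 0) and count the minimum state changes it requires (Fitch parsimony):
C1: 3; C2: 1; C3: 3; C4: 2; C5: 2.
Total tree length = 11.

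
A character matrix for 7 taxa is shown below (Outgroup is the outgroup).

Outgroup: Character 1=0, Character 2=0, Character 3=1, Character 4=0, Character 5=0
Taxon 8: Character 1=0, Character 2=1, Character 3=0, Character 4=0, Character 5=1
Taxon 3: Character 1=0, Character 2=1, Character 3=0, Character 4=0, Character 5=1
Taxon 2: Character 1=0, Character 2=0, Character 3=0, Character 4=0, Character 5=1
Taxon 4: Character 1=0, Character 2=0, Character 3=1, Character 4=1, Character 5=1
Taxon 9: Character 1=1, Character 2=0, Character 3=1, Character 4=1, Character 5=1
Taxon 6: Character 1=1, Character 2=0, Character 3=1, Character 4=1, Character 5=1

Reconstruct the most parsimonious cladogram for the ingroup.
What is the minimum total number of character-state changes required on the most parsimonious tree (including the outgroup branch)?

5

Character polarity is set by the outgroup: the derived state is whichever differs from the outgroup's state, so for Character 3 the derived state is '0', and for the remaining characters it is '1'.
Only Taxon 6 and Taxon 9 show the derived state '1' for Character 1, supporting them as a clade.
Character 2 (derived state '1') is shared by Taxon 3 and Taxon 8 — a synapomorphy uniting that clade.
Only Taxon 2, Taxon 3, and Taxon 8 show the derived state '0' for Character 3, supporting them as a clade.
Character 4: derived state '1' in Taxon 4, Taxon 6, and Taxon 9 only — synapomorphy for {Taxon 4, Taxon 6, Taxon 9}.
Character 5 (derived state '1') is shared by all ingroup taxa — unites the whole ingroup.
Most parsimonious ingroup topology: (((Taxon 8,Taxon 3),Taxon 2),(Taxon 4,(Taxon 9,Taxon 6))).
Changes per character on this tree: Character 1: 1; Character 2: 1; Character 3: 1; Character 4: 1; Character 5: 1.
Total = 5.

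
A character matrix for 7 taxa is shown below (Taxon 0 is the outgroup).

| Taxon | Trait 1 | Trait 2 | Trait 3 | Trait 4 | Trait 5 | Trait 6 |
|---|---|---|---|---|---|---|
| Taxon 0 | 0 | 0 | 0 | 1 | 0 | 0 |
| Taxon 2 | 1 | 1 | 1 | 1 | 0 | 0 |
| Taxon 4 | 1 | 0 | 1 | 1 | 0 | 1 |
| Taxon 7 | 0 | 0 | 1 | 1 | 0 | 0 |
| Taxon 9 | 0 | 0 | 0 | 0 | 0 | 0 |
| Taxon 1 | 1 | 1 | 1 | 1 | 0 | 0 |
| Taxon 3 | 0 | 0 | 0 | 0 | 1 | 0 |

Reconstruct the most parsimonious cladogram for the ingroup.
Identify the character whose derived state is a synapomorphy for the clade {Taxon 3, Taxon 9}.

Trait 4

Character polarity is set by the outgroup: the derived state is whichever differs from the outgroup's state, so for Trait 4 the derived state is '0', and for the remaining characters it is '1'.
Trait 1 (derived state '1') is shared by Taxon 1, Taxon 2, and Taxon 4 — a synapomorphy uniting that clade.
Trait 2 (derived state '1') is shared by Taxon 1 and Taxon 2 — a synapomorphy uniting that clade.
Trait 3 (derived state '1') is shared by Taxon 1, Taxon 2, Taxon 4, and Taxon 7 — a synapomorphy uniting that clade.
Trait 4: derived state '0' in Taxon 3 and Taxon 9 only — synapomorphy for {Taxon 3, Taxon 9}.
Trait 5: derived state '1' in Taxon 3 only — an autapomorphy, so it tells us nothing about relationships among taxa.
Trait 6 (derived state '1') is unique to Taxon 4 (autapomorphy; uninformative for grouping).
Most parsimonious ingroup topology: ((((Taxon 2,Taxon 1),Taxon 4),Taxon 7),(Taxon 9,Taxon 3)).
The clade {Taxon 3, Taxon 9} is supported by Trait 4: its derived state '0' occurs in exactly those taxa and in no other taxon (including the outgroup).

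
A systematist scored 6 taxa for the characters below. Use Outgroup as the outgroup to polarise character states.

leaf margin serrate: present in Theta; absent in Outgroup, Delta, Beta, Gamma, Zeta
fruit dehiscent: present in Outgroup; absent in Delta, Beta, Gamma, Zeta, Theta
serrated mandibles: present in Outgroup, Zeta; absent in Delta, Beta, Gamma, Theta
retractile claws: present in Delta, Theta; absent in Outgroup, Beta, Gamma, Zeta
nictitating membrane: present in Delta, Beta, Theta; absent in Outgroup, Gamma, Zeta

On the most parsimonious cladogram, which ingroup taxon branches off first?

Character polarity is set by the outgroup: the derived state is whichever differs from the outgroup's state, so for fruit dehiscent, serrated mandibles the derived state is 'absent', and for the remaining characters it is 'present'.
leaf margin serrate: derived state 'present' in Theta only — an autapomorphy, so it tells us nothing about relationships among taxa.
All ingroup taxa share the derived state 'absent' for fruit dehiscent; it defines the ingroup but does not resolve relationships within it.
Only Beta, Delta, Gamma, and Theta show the derived state 'absent' for serrated mandibles, supporting them as a clade.
retractile claws: derived state 'present' in Delta and Theta only — synapomorphy for {Delta, Theta}.
Only Beta, Delta, and Theta show the derived state 'present' for nictitating membrane, supporting them as a clade.
Most parsimonious ingroup topology: ((((Delta,Theta),Beta),Gamma),Zeta).
Zeta is sister to the clade containing all other ingroup taxa, so it is the earliest-diverging (most basal) ingroup lineage.

Zeta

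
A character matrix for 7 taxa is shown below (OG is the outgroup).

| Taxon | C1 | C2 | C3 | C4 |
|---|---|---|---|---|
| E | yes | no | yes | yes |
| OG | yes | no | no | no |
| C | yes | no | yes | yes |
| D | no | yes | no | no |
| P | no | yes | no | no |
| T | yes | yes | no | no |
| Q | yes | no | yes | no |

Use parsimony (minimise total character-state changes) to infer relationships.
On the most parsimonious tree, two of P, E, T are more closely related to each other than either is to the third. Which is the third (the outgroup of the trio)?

Character polarity is set by the outgroup: the derived state is whichever differs from the outgroup's state, so for C1 the derived state is 'no', and for the remaining characters it is 'yes'.
C1 (derived state 'no') is shared by D and P — a synapomorphy uniting that clade.
C2 (derived state 'yes') is shared by D, P, and T — a synapomorphy uniting that clade.
Only C, E, and Q show the derived state 'yes' for C3, supporting them as a clade.
C4: derived state 'yes' in C and E only — synapomorphy for {C, E}.
Most parsimonious ingroup topology: ((T,(D,P)),(Q,(E,C))).
T and P share a more recent common ancestor with each other than either does with E, so E is the least closely related of the three.

E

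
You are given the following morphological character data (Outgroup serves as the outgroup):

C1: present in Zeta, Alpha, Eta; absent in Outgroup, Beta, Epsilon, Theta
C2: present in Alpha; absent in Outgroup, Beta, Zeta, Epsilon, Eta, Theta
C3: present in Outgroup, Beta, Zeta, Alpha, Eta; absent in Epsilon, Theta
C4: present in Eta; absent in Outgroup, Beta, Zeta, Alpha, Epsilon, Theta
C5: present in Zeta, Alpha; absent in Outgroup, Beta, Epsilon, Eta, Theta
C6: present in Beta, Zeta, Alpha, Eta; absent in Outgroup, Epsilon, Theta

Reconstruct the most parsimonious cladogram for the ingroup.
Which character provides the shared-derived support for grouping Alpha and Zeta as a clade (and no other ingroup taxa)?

C5

Character polarity is set by the outgroup: the derived state is whichever differs from the outgroup's state, so for C3 the derived state is 'absent', and for the remaining characters it is 'present'.
C1: derived state 'present' in Alpha, Eta, and Zeta only — synapomorphy for {Alpha, Eta, Zeta}.
C2 (derived state 'present') is unique to Alpha (autapomorphy; uninformative for grouping).
C3 (derived state 'absent') is shared by Epsilon and Theta — a synapomorphy uniting that clade.
C4 (derived state 'present') is unique to Eta (autapomorphy; uninformative for grouping).
Only Alpha and Zeta show the derived state 'present' for C5, supporting them as a clade.
Only Alpha, Beta, Eta, and Zeta show the derived state 'present' for C6, supporting them as a clade.
Most parsimonious ingroup topology: ((Beta,((Zeta,Alpha),Eta)),(Epsilon,Theta)).
The clade {Alpha, Zeta} is supported by C5: its derived state 'present' occurs in exactly those taxa and in no other taxon (including the outgroup).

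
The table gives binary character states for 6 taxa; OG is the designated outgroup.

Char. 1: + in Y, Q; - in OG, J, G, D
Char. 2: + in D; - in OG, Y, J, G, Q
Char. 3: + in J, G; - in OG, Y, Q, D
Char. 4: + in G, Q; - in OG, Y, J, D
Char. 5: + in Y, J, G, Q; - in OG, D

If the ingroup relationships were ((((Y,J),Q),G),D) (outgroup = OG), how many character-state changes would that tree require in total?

Map each character onto ((((Y,J),Q),G),D) (rooted by OG) and count the minimum state changes it requires (Fitch parsimony):
Char. 1: 2; Char. 2: 1; Char. 3: 2; Char. 4: 2; Char. 5: 1.
Total tree length = 8.

8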